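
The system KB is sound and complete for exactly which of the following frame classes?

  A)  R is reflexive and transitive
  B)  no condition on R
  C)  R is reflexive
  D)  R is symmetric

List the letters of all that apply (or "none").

D

(A) this class determines S4, not KB.
(B) this class determines K, not KB.
(C) this class determines T (= KT), not KB.
(D) KB is sound and complete for exactly this class.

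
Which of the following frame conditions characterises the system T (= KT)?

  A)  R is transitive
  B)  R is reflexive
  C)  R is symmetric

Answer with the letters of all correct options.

B

(A) this class determines K4, not T (= KT).
(B) T (= KT) is sound and complete for exactly this class.
(C) this class determines KB, not T (= KT).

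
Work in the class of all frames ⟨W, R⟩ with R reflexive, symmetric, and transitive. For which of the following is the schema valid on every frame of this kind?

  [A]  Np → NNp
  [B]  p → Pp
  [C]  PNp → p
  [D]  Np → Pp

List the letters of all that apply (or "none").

A relation that is reflexive, symmetric, and transitive is also euclidean and serial.
(A) Np → NNp is axiom 4, which corresponds to transitivity. Every such R is transitive — valid.
(B) p → Pp (the dual of axiom T) characterises the reflexive frames. Every such R is reflexive — valid.
(C) PNp → p is the dual of axiom B, which corresponds to symmetry. Every such R is symmetric — valid.
(D) Np → Pp is axiom D; it is valid on a frame exactly when R is serial. Every such R is serial, so valid.

A, B, C, D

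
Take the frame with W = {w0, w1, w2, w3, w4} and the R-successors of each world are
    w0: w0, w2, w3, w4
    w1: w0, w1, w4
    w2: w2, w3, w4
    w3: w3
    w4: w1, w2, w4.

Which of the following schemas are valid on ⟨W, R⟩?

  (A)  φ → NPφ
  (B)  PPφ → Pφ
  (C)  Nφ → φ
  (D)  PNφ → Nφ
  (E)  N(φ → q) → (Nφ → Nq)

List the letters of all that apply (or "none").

R is reflexive: each world relates to itself.
R is not symmetric: w0 R w2 but not w2 R w0.
R is not transitive: w0 R w4 and w4 R w1 but not w0 R w1.
R is not euclidean: w0 R w2 and w0 R w0 but not w2 R w0.
(A) φ → NPφ is axiom B; it is valid on a frame exactly when R is symmetric. R is not symmetric, so not valid.
(B) PPφ → Pφ is the dual of axiom 4; it is valid on a frame exactly when R is transitive. R is not transitive, so not valid.
(C) Nφ → φ is axiom T, which corresponds to reflexivity. R is reflexive — valid.
(D) PNφ → Nφ is the dual of axiom 5, which corresponds to the euclidean property. R is not euclidean — not valid.
(E) this is just K, valid on every normal frame.

C, E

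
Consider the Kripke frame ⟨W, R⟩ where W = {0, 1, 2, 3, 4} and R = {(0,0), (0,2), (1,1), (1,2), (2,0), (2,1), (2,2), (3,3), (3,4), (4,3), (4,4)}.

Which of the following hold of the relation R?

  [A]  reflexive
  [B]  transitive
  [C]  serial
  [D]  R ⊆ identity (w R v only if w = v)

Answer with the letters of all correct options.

A, C

(A) reflexive: each world relates to itself.
(B) not transitive: 0 R 2 and 2 R 1 but not 0 R 1.
(C) serial: every world has an R-successor.
(D) not ⊆ identity: 0 R 2 with 0 ≠ 2.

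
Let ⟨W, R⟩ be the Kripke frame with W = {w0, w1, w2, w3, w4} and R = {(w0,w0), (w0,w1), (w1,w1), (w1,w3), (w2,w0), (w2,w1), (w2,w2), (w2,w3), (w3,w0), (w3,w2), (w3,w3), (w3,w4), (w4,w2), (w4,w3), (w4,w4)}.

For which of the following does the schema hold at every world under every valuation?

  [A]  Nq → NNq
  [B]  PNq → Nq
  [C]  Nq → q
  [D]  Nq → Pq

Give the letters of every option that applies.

R is reflexive: each world relates to itself.
R is not transitive: w0 R w1 and w1 R w3 but not w0 R w3.
R is not euclidean: w0 R w1 and w0 R w0 but not w1 R w0.
R is serial: every world has an R-successor.
(A) Nq → NNq is axiom 4; it is valid on a frame exactly when R is transitive. R is not transitive, so not valid.
(B) the dual of axiom 5: valid iff R is euclidean. R is not euclidean — not valid.
(C) Nq → q (axiom T) characterises the reflexive frames. R is reflexive — valid.
(D) Nq → Pq is axiom D; it is valid on a frame exactly when R is serial. R is serial, so valid.

C, D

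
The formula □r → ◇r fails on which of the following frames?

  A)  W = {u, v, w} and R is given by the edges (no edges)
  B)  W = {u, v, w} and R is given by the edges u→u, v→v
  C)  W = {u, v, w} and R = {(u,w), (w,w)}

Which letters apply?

A, B, C

The schema □r → ◇r is axiom D; it is valid on a frame iff R is serial.
(A) R is not serial (u has no R-successor), so the schema fails here.
(B) R is not serial (w has no R-successor), so the schema fails here.
(C) R is not serial (v has no R-successor), so the schema fails here.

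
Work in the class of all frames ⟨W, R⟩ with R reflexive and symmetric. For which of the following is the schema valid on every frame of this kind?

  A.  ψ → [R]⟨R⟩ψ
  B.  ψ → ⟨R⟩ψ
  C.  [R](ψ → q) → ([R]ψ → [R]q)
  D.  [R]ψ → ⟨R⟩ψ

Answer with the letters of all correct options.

Reflexive relations are serial.
(A) axiom B: valid iff R is symmetric. Every such R is symmetric — valid.
(B) the dual of axiom T: valid iff R is reflexive. Every such R is reflexive — valid.
(C) this is just K, valid on every normal frame.
(D) [R]ψ → ⟨R⟩ψ is axiom D, which corresponds to seriality. Every such R is serial — valid.

A, B, C, D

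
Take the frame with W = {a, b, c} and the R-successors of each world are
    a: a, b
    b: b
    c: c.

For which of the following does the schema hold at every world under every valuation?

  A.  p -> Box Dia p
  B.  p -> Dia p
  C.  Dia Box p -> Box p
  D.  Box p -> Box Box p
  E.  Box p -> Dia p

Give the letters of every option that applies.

B, D, E

R is reflexive: each world relates to itself.
R is not symmetric: a R b but not b R a.
R is transitive: R is closed under composition.
R is not euclidean: a R b and a R a but not b R a.
R is serial: every world has an R-successor.
(A) p -> Box Dia p (axiom B) characterises the symmetric frames. R is not symmetric — not valid.
(B) p -> Dia p is the dual of axiom T, which corresponds to reflexivity. R is reflexive — valid.
(C) Dia Box p -> Box p is the dual of axiom 5, which corresponds to the euclidean property. R is not euclidean — not valid.
(D) Box p -> Box Box p (axiom 4) characterises the transitive frames. R is transitive — valid.
(E) Box p -> Dia p is axiom D, which corresponds to seriality. R is serial — valid.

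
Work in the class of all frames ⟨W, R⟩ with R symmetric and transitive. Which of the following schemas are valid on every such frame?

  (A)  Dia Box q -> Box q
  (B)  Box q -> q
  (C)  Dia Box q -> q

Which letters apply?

A symmetric transitive relation is euclidean (uRv and uRw give vRu by symmetry, then vRw by transitivity).
(A) Dia Box q -> Box q is the dual of axiom 5, which corresponds to the euclidean property. Every such R is euclidean — valid.
(B) Box q -> q is axiom T, which corresponds to reflexivity. Such an R need not be reflexive — not valid.
(C) Dia Box q -> q is the dual of axiom B; it is valid on a frame exactly when R is symmetric. Every such R is symmetric, so valid.

A, C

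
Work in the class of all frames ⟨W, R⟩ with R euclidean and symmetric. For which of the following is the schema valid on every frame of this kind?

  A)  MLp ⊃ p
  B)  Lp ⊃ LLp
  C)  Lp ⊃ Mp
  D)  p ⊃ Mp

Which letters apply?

A symmetric euclidean relation is transitive (uRv and vRw give vRu by symmetry, then uRw by the euclidean condition, applied at v).
(A) the dual of axiom B: valid iff R is symmetric. Every such R is symmetric — valid.
(B) Lp ⊃ LLp is axiom 4; it is valid on a frame exactly when R is transitive. Every such R is transitive, so valid.
(C) Lp ⊃ Mp (axiom D) characterises the serial frames. Such an R need not be serial — not valid.
(D) p ⊃ Mp is the dual of axiom T, which corresponds to reflexivity. Such an R need not be reflexive — not valid.

A, B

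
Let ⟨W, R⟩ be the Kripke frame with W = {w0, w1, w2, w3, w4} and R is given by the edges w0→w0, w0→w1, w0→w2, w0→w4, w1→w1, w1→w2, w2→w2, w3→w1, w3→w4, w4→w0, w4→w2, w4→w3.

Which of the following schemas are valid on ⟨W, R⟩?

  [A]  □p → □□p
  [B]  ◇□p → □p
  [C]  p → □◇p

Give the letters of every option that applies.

R is not symmetric: w0 R w1 but not w1 R w0.
R is not transitive: w0 R w4 and w4 R w3 but not w0 R w3.
R is not euclidean: w0 R w1 and w0 R w0 but not w1 R w0.
(A) axiom 4: valid iff R is transitive. R is not transitive — not valid.
(B) the dual of axiom 5: valid iff R is euclidean. R is not euclidean — not valid.
(C) axiom B: valid iff R is symmetric. R is not symmetric — not valid.

none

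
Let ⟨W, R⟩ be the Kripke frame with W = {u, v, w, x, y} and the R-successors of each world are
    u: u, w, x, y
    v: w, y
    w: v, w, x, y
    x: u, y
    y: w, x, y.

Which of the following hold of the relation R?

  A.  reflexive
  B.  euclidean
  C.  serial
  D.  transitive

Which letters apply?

(A) not reflexive: not v R v.
(B) not euclidean: u R w and u R u but not w R u.
(C) serial: every world has an R-successor.
(D) not transitive: u R w and w R v but not u R v.

C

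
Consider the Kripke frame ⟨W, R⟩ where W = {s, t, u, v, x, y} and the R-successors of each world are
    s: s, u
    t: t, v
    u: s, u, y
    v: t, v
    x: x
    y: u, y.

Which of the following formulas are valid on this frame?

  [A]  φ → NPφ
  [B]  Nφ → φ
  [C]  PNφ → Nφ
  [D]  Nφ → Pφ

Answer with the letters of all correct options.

R is reflexive: each world relates to itself.
R is symmetric: every R-edge is matched by its reverse.
R is not euclidean: u R s and u R y but not s R y.
R is serial: every world has an R-successor.
(A) φ → NPφ is axiom B, which corresponds to symmetry. R is symmetric — valid.
(B) Nφ → φ is axiom T, which corresponds to reflexivity. R is reflexive — valid.
(C) the dual of axiom 5: valid iff R is euclidean. R is not euclidean — not valid.
(D) Nφ → Pφ (axiom D) characterises the serial frames. R is serial — valid.

A, B, D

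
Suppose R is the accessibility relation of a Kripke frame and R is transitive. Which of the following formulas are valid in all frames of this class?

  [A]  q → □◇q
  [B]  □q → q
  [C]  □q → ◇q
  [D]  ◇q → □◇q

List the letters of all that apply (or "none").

none

(A) q → □◇q is axiom B; it is valid on a frame exactly when R is symmetric. Such an R need not be symmetric, so not valid.
(B) □q → q is axiom T; it is valid on a frame exactly when R is reflexive. Such an R need not be reflexive, so not valid.
(C) □q → ◇q (axiom D) characterises the serial frames. Such an R need not be serial — not valid.
(D) ◇q → □◇q (axiom 5) characterises the euclidean frames. Such an R need not be euclidean — not valid.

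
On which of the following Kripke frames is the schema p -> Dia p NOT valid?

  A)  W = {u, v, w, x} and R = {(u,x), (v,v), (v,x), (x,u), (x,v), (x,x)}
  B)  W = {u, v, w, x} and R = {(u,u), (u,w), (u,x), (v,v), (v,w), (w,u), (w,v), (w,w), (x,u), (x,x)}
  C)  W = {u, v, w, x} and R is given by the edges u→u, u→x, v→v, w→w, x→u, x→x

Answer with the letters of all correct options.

The schema p -> Dia p is the dual of axiom T; it is valid on a frame iff R is reflexive.
(A) R is not reflexive (not u R u), so the schema fails here.
(B) R is reflexive (each world relates to itself), so the schema is valid here.
(C) R is reflexive (each world relates to itself), so the schema is valid here.

A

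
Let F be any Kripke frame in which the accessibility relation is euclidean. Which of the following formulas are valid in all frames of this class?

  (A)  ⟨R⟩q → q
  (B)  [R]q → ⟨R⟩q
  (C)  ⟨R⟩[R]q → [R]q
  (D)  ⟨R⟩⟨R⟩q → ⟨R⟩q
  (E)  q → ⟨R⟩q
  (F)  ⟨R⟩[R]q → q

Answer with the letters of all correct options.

C

(A) ⟨R⟩q → q is the converse of T; it holds exactly when R ⊆ identity. Such an R need not be a subset of the identity — not valid.
(B) axiom D: valid iff R is serial. Such an R need not be serial — not valid.
(C) the dual of axiom 5: valid iff R is euclidean. Every such R is euclidean — valid.
(D) ⟨R⟩⟨R⟩q → ⟨R⟩q is the dual of axiom 4, which corresponds to transitivity. Such an R need not be transitive — not valid.
(E) q → ⟨R⟩q is the dual of axiom T; it is valid on a frame exactly when R is reflexive. Such an R need not be reflexive, so not valid.
(F) ⟨R⟩[R]q → q (the dual of axiom B) characterises the symmetric frames. Such an R need not be symmetric — not valid.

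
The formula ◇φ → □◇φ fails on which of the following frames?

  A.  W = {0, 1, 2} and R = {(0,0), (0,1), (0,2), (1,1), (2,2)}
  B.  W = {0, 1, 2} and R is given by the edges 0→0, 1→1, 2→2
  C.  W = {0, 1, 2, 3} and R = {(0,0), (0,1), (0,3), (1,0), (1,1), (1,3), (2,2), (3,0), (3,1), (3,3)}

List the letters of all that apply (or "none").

A

The schema ◇φ → □◇φ is axiom 5; it is valid on a frame iff R is euclidean.
(A) R is not euclidean (0 R 1 and 0 R 0 but not 1 R 0), so the schema fails here.
(B) R is euclidean (any two R-successors of the same world are R-related), so the schema is valid here.
(C) R is euclidean (any two R-successors of the same world are R-related), so the schema is valid here.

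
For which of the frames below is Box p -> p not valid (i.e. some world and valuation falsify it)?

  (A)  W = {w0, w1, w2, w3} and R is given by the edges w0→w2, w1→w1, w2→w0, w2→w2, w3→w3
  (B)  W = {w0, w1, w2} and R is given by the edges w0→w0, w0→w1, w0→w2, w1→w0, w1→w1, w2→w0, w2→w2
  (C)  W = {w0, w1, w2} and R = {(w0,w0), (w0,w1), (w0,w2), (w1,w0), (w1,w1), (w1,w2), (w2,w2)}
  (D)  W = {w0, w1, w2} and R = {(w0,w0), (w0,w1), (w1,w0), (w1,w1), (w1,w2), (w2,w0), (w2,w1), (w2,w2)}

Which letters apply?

The schema Box p -> p is axiom T; it is valid on a frame iff R is reflexive.
(A) R is not reflexive (not w0 R w0), so the schema fails here.
(B) R is reflexive (each world relates to itself), so the schema is valid here.
(C) R is reflexive (each world relates to itself), so the schema is valid here.
(D) R is reflexive (each world relates to itself), so the schema is valid here.

A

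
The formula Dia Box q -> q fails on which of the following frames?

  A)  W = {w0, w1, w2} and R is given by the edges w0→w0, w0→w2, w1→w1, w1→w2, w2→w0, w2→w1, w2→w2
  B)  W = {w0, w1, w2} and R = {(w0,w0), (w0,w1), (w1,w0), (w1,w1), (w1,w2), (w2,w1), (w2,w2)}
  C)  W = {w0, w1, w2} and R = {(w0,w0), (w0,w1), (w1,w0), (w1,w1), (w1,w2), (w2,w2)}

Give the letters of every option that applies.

The schema Dia Box q -> q is the dual of axiom B; it is valid on a frame iff R is symmetric.
(A) R is symmetric (every R-edge is matched by its reverse), so the schema is valid here.
(B) R is symmetric (every R-edge is matched by its reverse), so the schema is valid here.
(C) R is not symmetric (w1 R w2 but not w2 R w1), so the schema fails here.

C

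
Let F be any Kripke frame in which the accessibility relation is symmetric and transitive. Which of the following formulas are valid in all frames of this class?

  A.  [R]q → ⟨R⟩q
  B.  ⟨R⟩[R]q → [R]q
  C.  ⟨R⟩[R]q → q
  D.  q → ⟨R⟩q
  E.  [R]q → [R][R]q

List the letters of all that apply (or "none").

B, C, E

A symmetric transitive relation is euclidean (uRv and uRw give vRu by symmetry, then vRw by transitivity).
(A) axiom D: valid iff R is serial. Such an R need not be serial — not valid.
(B) the dual of axiom 5: valid iff R is euclidean. Every such R is euclidean — valid.
(C) ⟨R⟩[R]q → q (the dual of axiom B) characterises the symmetric frames. Every such R is symmetric — valid.
(D) q → ⟨R⟩q is the dual of axiom T, which corresponds to reflexivity. Such an R need not be reflexive — not valid.
(E) [R]q → [R][R]q is axiom 4; it is valid on a frame exactly when R is transitive. Every such R is transitive, so valid.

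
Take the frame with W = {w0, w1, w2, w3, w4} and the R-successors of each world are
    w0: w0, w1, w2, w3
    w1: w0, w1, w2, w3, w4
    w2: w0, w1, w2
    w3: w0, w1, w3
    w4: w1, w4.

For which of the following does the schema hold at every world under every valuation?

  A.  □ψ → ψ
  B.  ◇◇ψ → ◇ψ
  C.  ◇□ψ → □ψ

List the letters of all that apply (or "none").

R is reflexive: each world relates to itself.
R is not transitive: w0 R w1 and w1 R w4 but not w0 R w4.
R is not euclidean: w0 R w2 and w0 R w3 but not w2 R w3.
(A) axiom T: valid iff R is reflexive. R is reflexive — valid.
(B) ◇◇ψ → ◇ψ is the dual of axiom 4; it is valid on a frame exactly when R is transitive. R is not transitive, so not valid.
(C) ◇□ψ → □ψ is the dual of axiom 5, which corresponds to the euclidean property. R is not euclidean — not valid.

A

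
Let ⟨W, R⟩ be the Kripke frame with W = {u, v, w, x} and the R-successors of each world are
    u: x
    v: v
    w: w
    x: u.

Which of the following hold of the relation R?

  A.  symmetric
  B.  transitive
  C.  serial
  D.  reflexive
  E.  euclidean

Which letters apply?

A, C

(A) symmetric: every R-edge is matched by its reverse.
(B) not transitive: u R x and x R u but not u R u.
(C) serial: every world has an R-successor.
(D) not reflexive: not u R u.
(E) not euclidean: u R x and u R x but not x R x.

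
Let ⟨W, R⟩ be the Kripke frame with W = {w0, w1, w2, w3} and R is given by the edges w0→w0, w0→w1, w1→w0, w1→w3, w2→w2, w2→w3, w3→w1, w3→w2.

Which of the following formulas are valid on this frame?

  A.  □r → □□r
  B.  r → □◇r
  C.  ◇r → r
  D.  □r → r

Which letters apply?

R is not reflexive: not w1 R w1.
R is symmetric: every R-edge is matched by its reverse.
R is not transitive: w0 R w1 and w1 R w3 but not w0 R w3.
R is not a subset of the identity: w0 R w1 with w0 ≠ w1.
(A) axiom 4: valid iff R is transitive. R is not transitive — not valid.
(B) r → □◇r (axiom B) characterises the symmetric frames. R is symmetric — valid.
(C) ◇r → r (the converse of T) corresponds to R being a subset of the identity. Here R ⊄ identity, so not valid.
(D) □r → r is axiom T, which corresponds to reflexivity. R is not reflexive — not valid.

B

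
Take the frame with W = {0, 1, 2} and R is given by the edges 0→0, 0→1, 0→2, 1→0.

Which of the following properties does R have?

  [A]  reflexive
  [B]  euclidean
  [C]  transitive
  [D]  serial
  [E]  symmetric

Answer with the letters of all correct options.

none

(A) not reflexive: not 1 R 1.
(B) not euclidean: 0 R 1 and 0 R 2 but not 1 R 2.
(C) not transitive: 1 R 0 and 0 R 1 but not 1 R 1.
(D) not serial: 2 has no R-successor.
(E) not symmetric: 0 R 2 but not 2 R 0.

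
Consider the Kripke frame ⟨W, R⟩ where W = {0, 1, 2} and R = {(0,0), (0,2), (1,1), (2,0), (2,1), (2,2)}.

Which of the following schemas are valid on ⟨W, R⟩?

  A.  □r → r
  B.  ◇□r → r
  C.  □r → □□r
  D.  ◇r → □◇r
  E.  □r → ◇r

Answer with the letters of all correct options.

R is reflexive: each world relates to itself.
R is not symmetric: 2 R 1 but not 1 R 2.
R is not transitive: 0 R 2 and 2 R 1 but not 0 R 1.
R is not euclidean: 2 R 0 and 2 R 1 but not 0 R 1.
R is serial: every world has an R-successor.
(A) axiom T: valid iff R is reflexive. R is reflexive — valid.
(B) the dual of axiom B: valid iff R is symmetric. R is not symmetric — not valid.
(C) □r → □□r is axiom 4, which corresponds to transitivity. R is not transitive — not valid.
(D) ◇r → □◇r is axiom 5, which corresponds to the euclidean property. R is not euclidean — not valid.
(E) □r → ◇r is axiom D, which corresponds to seriality. R is serial — valid.

A, E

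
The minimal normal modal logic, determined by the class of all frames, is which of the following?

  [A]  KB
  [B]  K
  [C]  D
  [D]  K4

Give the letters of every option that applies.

(A) KB is determined by the class of symmetric frames.
(B) K is determined by exactly this class.
(C) D is determined by the class of serial frames.
(D) K4 is determined by the class of transitive frames.

B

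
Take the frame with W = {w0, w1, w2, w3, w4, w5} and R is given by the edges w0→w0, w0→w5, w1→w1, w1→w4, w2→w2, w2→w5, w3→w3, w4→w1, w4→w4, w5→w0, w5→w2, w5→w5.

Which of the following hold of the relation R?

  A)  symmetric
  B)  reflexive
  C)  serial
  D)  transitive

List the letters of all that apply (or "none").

(A) symmetric: every R-edge is matched by its reverse.
(B) reflexive: each world relates to itself.
(C) serial: every world has an R-successor.
(D) not transitive: w0 R w5 and w5 R w2 but not w0 R w2.

A, B, C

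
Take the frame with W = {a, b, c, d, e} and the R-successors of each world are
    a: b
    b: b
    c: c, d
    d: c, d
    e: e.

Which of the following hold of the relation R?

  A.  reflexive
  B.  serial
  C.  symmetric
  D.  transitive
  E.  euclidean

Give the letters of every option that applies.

(A) not reflexive: not a R a.
(B) serial: every world has an R-successor.
(C) not symmetric: a R b but not b R a.
(D) transitive: R is closed under composition.
(E) euclidean: any two R-successors of the same world are R-related.

B, D, E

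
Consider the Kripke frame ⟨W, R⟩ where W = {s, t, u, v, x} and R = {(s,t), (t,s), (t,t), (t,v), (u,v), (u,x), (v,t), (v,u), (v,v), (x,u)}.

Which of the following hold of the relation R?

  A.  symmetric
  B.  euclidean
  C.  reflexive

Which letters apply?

A

(A) symmetric: every R-edge is matched by its reverse.
(B) not euclidean: t R s and t R v but not s R v.
(C) not reflexive: not s R s.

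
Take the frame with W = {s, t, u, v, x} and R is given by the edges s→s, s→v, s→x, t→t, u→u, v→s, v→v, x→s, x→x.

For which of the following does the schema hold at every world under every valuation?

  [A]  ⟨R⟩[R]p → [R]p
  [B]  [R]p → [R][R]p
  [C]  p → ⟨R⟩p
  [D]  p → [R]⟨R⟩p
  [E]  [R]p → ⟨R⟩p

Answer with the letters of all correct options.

C, D, E

R is reflexive: each world relates to itself.
R is symmetric: every R-edge is matched by its reverse.
R is not transitive: v R s and s R x but not v R x.
R is not euclidean: s R v and s R x but not v R x.
R is serial: every world has an R-successor.
(A) ⟨R⟩[R]p → [R]p is the dual of axiom 5; it is valid on a frame exactly when R is euclidean. R is not euclidean, so not valid.
(B) axiom 4: valid iff R is transitive. R is not transitive — not valid.
(C) p → ⟨R⟩p is the dual of axiom T; it is valid on a frame exactly when R is reflexive. R is reflexive, so valid.
(D) axiom B: valid iff R is symmetric. R is symmetric — valid.
(E) axiom D: valid iff R is serial. R is serial — valid.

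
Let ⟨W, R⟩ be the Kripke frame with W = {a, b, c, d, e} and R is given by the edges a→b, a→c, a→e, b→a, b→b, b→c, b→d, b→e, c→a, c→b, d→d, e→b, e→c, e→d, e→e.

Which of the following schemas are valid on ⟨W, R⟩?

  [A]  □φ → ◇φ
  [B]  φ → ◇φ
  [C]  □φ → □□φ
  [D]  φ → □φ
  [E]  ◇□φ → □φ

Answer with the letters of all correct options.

A

R is not reflexive: not a R a.
R is not transitive: a R b and b R a but not a R a.
R is not euclidean: a R c and a R e but not c R e.
R is serial: every world has an R-successor.
R is not a subset of the identity: a R b with a ≠ b.
(A) □φ → ◇φ is axiom D, which corresponds to seriality. R is serial — valid.
(B) φ → ◇φ (the dual of axiom T) characterises the reflexive frames. R is not reflexive — not valid.
(C) □φ → □□φ (axiom 4) characterises the transitive frames. R is not transitive — not valid.
(D) φ → □φ is equivalent to ◇p→p; it holds exactly when R ⊆ identity. Here R ⊄ identity — not valid.
(E) ◇□φ → □φ is the dual of axiom 5, which corresponds to the euclidean property. R is not euclidean — not valid.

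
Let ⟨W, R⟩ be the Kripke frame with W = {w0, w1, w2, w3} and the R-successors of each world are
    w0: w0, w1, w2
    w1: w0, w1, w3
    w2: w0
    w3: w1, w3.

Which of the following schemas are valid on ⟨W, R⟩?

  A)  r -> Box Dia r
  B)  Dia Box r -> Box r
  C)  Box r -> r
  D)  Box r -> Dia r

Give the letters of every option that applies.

A, D

R is not reflexive: not w2 R w2.
R is symmetric: every R-edge is matched by its reverse.
R is not euclidean: w0 R w1 and w0 R w2 but not w1 R w2.
R is serial: every world has an R-successor.
(A) r -> Box Dia r is axiom B; it is valid on a frame exactly when R is symmetric. R is symmetric, so valid.
(B) Dia Box r -> Box r is the dual of axiom 5; it is valid on a frame exactly when R is euclidean. R is not euclidean, so not valid.
(C) Box r -> r is axiom T; it is valid on a frame exactly when R is reflexive. R is not reflexive, so not valid.
(D) Box r -> Dia r is axiom D, which corresponds to seriality. R is serial — valid.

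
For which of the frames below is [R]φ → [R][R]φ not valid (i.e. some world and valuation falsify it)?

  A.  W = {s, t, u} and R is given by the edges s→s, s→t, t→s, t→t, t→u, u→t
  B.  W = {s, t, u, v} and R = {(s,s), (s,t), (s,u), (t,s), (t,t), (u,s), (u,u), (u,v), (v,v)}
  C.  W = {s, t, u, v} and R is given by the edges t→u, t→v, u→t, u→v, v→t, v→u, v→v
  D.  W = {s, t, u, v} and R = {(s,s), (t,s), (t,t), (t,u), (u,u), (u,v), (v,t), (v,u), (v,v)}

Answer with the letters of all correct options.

A, B, C, D

The schema [R]φ → [R][R]φ is axiom 4; it is valid on a frame iff R is transitive.
(A) R is not transitive (s R t and t R u but not s R u), so the schema fails here.
(B) R is not transitive (s R u and u R v but not s R v), so the schema fails here.
(C) R is not transitive (t R u and u R t but not t R t), so the schema fails here.
(D) R is not transitive (t R u and u R v but not t R v), so the schema fails here.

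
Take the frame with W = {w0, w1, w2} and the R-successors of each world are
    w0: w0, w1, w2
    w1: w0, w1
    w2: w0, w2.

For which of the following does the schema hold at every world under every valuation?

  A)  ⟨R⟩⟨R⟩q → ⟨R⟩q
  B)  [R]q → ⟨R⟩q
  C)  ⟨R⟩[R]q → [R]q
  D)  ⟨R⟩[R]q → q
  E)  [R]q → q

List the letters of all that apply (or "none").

B, D, E

R is reflexive: each world relates to itself.
R is symmetric: every R-edge is matched by its reverse.
R is not transitive: w1 R w0 and w0 R w2 but not w1 R w2.
R is not euclidean: w0 R w1 and w0 R w2 but not w1 R w2.
R is serial: every world has an R-successor.
(A) ⟨R⟩⟨R⟩q → ⟨R⟩q (the dual of axiom 4) characterises the transitive frames. R is not transitive — not valid.
(B) [R]q → ⟨R⟩q is axiom D; it is valid on a frame exactly when R is serial. R is serial, so valid.
(C) ⟨R⟩[R]q → [R]q is the dual of axiom 5, which corresponds to the euclidean property. R is not euclidean — not valid.
(D) ⟨R⟩[R]q → q (the dual of axiom B) characterises the symmetric frames. R is symmetric — valid.
(E) [R]q → q is axiom T, which corresponds to reflexivity. R is reflexive — valid.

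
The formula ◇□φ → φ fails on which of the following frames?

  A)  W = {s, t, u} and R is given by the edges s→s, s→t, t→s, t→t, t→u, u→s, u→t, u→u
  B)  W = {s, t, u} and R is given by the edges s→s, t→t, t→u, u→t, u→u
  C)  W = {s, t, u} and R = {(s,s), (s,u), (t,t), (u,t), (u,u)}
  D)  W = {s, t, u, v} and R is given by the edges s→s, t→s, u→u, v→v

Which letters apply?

A, C, D

The schema ◇□φ → φ is the dual of axiom B; it is valid on a frame iff R is symmetric.
(A) R is not symmetric (u R s but not s R u), so the schema fails here.
(B) R is symmetric (every R-edge is matched by its reverse), so the schema is valid here.
(C) R is not symmetric (s R u but not u R s), so the schema fails here.
(D) R is not symmetric (t R s but not s R t), so the schema fails here.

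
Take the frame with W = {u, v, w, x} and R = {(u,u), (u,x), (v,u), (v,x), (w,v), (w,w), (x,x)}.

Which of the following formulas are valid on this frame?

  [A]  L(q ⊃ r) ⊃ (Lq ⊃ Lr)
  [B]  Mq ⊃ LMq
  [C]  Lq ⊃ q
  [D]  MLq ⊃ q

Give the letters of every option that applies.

R is not reflexive: not v R v.
R is not symmetric: u R x but not x R u.
R is not euclidean: u R x and u R u but not x R u.
(A) L(q ⊃ r) ⊃ (Lq ⊃ Lr) is the K axiom; it holds on all frames — valid.
(B) Mq ⊃ LMq (axiom 5) characterises the euclidean frames. R is not euclidean — not valid.
(C) axiom T: valid iff R is reflexive. R is not reflexive — not valid.
(D) MLq ⊃ q (the dual of axiom B) characterises the symmetric frames. R is not symmetric — not valid.

A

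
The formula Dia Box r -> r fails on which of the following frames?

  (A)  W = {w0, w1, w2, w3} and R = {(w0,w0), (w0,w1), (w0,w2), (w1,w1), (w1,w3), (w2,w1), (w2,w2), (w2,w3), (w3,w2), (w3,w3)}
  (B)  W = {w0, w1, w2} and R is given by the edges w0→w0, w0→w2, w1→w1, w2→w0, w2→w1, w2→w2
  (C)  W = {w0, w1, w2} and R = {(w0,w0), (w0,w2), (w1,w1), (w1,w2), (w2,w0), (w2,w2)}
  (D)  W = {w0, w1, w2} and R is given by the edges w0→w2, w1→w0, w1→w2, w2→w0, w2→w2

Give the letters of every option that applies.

A, B, C, D

The schema Dia Box r -> r is the dual of axiom B; it is valid on a frame iff R is symmetric.
(A) R is not symmetric (w0 R w1 but not w1 R w0), so the schema fails here.
(B) R is not symmetric (w2 R w1 but not w1 R w2), so the schema fails here.
(C) R is not symmetric (w1 R w2 but not w2 R w1), so the schema fails here.
(D) R is not symmetric (w1 R w0 but not w0 R w1), so the schema fails here.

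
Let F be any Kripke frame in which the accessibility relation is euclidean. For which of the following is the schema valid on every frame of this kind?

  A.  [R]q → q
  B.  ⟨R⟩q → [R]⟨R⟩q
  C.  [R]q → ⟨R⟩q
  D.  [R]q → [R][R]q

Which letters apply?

(A) [R]q → q is axiom T; it is valid on a frame exactly when R is reflexive. Such an R need not be reflexive, so not valid.
(B) ⟨R⟩q → [R]⟨R⟩q (axiom 5) characterises the euclidean frames. Every such R is euclidean — valid.
(C) [R]q → ⟨R⟩q is axiom D, which corresponds to seriality. Such an R need not be serial — not valid.
(D) [R]q → [R][R]q is axiom 4; it is valid on a frame exactly when R is transitive. Such an R need not be transitive, so not valid.

B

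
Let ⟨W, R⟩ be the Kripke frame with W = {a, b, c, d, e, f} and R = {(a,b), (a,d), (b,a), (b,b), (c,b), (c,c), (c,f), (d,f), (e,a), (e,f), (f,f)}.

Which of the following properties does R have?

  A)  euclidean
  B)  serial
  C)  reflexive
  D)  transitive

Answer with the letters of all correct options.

B

(A) not euclidean: a R b and a R d but not b R d.
(B) serial: every world has an R-successor.
(C) not reflexive: not a R a.
(D) not transitive: a R b and b R a but not a R a.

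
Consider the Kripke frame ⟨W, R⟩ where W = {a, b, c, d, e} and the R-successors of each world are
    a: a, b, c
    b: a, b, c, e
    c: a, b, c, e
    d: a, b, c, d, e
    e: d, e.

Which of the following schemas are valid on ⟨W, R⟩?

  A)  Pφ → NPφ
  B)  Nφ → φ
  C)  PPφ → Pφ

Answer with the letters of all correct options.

R is reflexive: each world relates to itself.
R is not transitive: a R b and b R e but not a R e.
R is not euclidean: b R a and b R e but not a R e.
(A) axiom 5: valid iff R is euclidean. R is not euclidean — not valid.
(B) Nφ → φ is axiom T, which corresponds to reflexivity. R is reflexive — valid.
(C) the dual of axiom 4: valid iff R is transitive. R is not transitive — not valid.

B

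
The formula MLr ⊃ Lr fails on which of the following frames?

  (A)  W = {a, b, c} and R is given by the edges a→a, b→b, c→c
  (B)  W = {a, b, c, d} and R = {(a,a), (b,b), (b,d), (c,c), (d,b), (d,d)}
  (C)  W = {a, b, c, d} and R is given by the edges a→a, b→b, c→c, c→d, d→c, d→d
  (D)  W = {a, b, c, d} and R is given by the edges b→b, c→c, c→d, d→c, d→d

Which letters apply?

none

The schema MLr ⊃ Lr is the dual of axiom 5; it is valid on a frame iff R is euclidean.
(A) R is euclidean (any two R-successors of the same world are R-related), so the schema is valid here.
(B) R is euclidean (any two R-successors of the same world are R-related), so the schema is valid here.
(C) R is euclidean (any two R-successors of the same world are R-related), so the schema is valid here.
(D) R is euclidean (any two R-successors of the same world are R-related), so the schema is valid here.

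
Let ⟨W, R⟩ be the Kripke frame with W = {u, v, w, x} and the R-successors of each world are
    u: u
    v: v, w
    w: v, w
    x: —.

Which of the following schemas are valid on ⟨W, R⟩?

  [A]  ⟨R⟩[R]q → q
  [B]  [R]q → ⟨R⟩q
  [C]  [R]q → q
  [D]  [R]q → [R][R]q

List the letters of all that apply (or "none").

R is not reflexive: not x R x.
R is symmetric: every R-edge is matched by its reverse.
R is transitive: R is closed under composition.
R is not serial: x has no R-successor.
(A) ⟨R⟩[R]q → q is the dual of axiom B; it is valid on a frame exactly when R is symmetric. R is symmetric, so valid.
(B) [R]q → ⟨R⟩q (axiom D) characterises the serial frames. R is not serial — not valid.
(C) [R]q → q (axiom T) characterises the reflexive frames. R is not reflexive — not valid.
(D) axiom 4: valid iff R is transitive. R is transitive — valid.

A, D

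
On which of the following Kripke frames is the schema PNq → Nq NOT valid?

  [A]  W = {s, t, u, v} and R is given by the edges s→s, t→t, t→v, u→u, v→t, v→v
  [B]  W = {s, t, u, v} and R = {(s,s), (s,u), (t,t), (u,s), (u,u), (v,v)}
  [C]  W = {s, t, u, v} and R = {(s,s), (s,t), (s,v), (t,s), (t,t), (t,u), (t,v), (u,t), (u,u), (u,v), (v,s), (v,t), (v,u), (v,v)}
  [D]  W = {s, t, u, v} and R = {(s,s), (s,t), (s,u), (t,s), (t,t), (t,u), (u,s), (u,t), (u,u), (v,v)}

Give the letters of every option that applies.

The schema PNq → Nq is the dual of axiom 5; it is valid on a frame iff R is euclidean.
(A) R is euclidean (any two R-successors of the same world are R-related), so the schema is valid here.
(B) R is euclidean (any two R-successors of the same world are R-related), so the schema is valid here.
(C) R is not euclidean (t R s and t R u but not s R u), so the schema fails here.
(D) R is euclidean (any two R-successors of the same world are R-related), so the schema is valid here.

C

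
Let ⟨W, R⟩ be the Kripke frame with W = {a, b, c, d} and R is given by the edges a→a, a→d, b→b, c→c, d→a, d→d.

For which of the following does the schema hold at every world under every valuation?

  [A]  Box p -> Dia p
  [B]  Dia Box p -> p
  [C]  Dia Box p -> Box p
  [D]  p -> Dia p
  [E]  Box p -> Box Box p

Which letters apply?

A, B, C, D, E

R is reflexive: each world relates to itself.
R is symmetric: every R-edge is matched by its reverse.
R is transitive: R is closed under composition.
R is euclidean: any two R-successors of the same world are R-related.
R is serial: every world has an R-successor.
(A) Box p -> Dia p is axiom D; it is valid on a frame exactly when R is serial. R is serial, so valid.
(B) Dia Box p -> p is the dual of axiom B, which corresponds to symmetry. R is symmetric — valid.
(C) Dia Box p -> Box p is the dual of axiom 5; it is valid on a frame exactly when R is euclidean. R is euclidean, so valid.
(D) p -> Dia p (the dual of axiom T) characterises the reflexive frames. R is reflexive — valid.
(E) Box p -> Box Box p (axiom 4) characterises the transitive frames. R is transitive — valid.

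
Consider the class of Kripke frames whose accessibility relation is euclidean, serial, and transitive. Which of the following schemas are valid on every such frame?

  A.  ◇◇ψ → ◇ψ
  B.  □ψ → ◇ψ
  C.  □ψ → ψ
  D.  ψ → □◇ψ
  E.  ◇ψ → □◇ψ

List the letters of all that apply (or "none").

(A) ◇◇ψ → ◇ψ (the dual of axiom 4) characterises the transitive frames. Every such R is transitive — valid.
(B) axiom D: valid iff R is serial. Every such R is serial — valid.
(C) axiom T: valid iff R is reflexive. Such an R need not be reflexive — not valid.
(D) ψ → □◇ψ is axiom B; it is valid on a frame exactly when R is symmetric. Such an R need not be symmetric, so not valid.
(E) ◇ψ → □◇ψ is axiom 5; it is valid on a frame exactly when R is euclidean. Every such R is euclidean, so valid.

A, B, E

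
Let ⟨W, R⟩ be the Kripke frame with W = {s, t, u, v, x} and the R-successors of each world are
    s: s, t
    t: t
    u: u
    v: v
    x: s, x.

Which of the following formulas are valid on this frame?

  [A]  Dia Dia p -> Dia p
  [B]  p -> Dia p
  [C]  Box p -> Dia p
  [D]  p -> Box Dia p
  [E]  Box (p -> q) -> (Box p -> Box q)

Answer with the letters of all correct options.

R is reflexive: each world relates to itself.
R is not symmetric: s R t but not t R s.
R is not transitive: x R s and s R t but not x R t.
R is serial: every world has an R-successor.
(A) Dia Dia p -> Dia p is the dual of axiom 4, which corresponds to transitivity. R is not transitive — not valid.
(B) p -> Dia p is the dual of axiom T; it is valid on a frame exactly when R is reflexive. R is reflexive, so valid.
(C) axiom D: valid iff R is serial. R is serial — valid.
(D) axiom B: valid iff R is symmetric. R is not symmetric — not valid.
(E) this is just K, valid on every normal frame.

B, C, E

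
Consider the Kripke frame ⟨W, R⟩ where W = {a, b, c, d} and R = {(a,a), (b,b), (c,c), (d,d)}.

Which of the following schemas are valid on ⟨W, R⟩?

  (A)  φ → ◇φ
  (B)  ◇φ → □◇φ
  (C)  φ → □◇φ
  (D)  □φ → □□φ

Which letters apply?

R is reflexive: each world relates to itself.
R is symmetric: every R-edge is matched by its reverse.
R is transitive: R is closed under composition.
R is euclidean: any two R-successors of the same world are R-related.
(A) φ → ◇φ is the dual of axiom T, which corresponds to reflexivity. R is reflexive — valid.
(B) ◇φ → □◇φ is axiom 5, which corresponds to the euclidean property. R is euclidean — valid.
(C) axiom B: valid iff R is symmetric. R is symmetric — valid.
(D) □φ → □□φ is axiom 4; it is valid on a frame exactly when R is transitive. R is transitive, so valid.

A, B, C, D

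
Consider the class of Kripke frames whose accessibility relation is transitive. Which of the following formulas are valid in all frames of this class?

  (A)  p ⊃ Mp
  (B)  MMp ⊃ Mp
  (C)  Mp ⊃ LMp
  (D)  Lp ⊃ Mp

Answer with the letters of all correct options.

(A) the dual of axiom T: valid iff R is reflexive. Such an R need not be reflexive — not valid.
(B) MMp ⊃ Mp (the dual of axiom 4) characterises the transitive frames. Every such R is transitive — valid.
(C) Mp ⊃ LMp (axiom 5) characterises the euclidean frames. Such an R need not be euclidean — not valid.
(D) Lp ⊃ Mp (axiom D) characterises the serial frames. Such an R need not be serial — not valid.

B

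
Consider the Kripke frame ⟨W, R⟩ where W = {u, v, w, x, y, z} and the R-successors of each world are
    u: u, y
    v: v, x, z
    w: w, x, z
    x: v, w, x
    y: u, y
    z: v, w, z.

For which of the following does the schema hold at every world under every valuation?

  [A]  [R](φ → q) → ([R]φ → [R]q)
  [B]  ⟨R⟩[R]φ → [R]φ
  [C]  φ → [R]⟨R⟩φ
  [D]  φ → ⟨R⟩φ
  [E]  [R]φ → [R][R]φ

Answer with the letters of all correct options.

A, C, D

R is reflexive: each world relates to itself.
R is symmetric: every R-edge is matched by its reverse.
R is not transitive: v R x and x R w but not v R w.
R is not euclidean: v R x and v R z but not x R z.
(A) this is just K, valid on every normal frame.
(B) ⟨R⟩[R]φ → [R]φ is the dual of axiom 5, which corresponds to the euclidean property. R is not euclidean — not valid.
(C) φ → [R]⟨R⟩φ is axiom B; it is valid on a frame exactly when R is symmetric. R is symmetric, so valid.
(D) φ → ⟨R⟩φ is the dual of axiom T, which corresponds to reflexivity. R is reflexive — valid.
(E) [R]φ → [R][R]φ is axiom 4, which corresponds to transitivity. R is not transitive — not valid.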